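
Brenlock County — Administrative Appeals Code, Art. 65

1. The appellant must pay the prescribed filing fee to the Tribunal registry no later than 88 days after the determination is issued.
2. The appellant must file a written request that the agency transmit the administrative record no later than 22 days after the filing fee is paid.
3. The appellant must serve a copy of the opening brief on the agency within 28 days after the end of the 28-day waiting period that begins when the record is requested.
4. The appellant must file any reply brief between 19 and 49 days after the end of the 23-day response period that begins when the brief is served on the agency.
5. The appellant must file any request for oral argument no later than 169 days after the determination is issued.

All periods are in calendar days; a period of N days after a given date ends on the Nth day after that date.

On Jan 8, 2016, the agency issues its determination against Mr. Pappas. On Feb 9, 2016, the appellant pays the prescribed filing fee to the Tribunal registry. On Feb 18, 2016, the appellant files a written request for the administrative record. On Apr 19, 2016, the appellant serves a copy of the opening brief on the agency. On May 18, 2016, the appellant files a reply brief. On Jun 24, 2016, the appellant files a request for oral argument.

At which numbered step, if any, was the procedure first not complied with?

Step 1: 88 days after Jan 8, 2016 (when the determination is issued) is Apr 5, 2016; Feb 9, 2016 is within that limit.
Step 2: 22 days after Feb 9, 2016 (when the filing fee is paid) is Mar 2, 2016; Feb 18, 2016 is within that limit.
Step 3: 28 days after Mar 17, 2016 (end of the 28-day waiting period, which began when the record is requested on Feb 18, 2016) is Apr 14, 2016; not done until Apr 19, 2016, 5 days after the deadline.

Step 3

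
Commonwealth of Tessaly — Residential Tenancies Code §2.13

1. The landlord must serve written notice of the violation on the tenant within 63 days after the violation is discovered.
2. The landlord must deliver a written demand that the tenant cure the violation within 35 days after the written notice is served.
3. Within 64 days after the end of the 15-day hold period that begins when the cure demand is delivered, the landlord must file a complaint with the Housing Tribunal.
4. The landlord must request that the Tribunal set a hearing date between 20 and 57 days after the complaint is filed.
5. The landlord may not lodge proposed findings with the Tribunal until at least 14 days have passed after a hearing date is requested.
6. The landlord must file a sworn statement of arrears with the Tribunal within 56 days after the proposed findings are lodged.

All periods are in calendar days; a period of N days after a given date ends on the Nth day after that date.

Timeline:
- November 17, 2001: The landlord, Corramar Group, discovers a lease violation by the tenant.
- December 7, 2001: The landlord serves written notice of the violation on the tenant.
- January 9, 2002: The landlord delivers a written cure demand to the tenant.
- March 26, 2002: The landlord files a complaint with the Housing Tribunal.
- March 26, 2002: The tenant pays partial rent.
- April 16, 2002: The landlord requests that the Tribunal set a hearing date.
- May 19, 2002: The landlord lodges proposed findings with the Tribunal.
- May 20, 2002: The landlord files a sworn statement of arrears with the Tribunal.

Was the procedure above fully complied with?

(1) due by November 17, 2001 + 63 days = January 19, 2002; December 7, 2001 is within that limit.
(2) due by December 7, 2001 + 35 days = January 11, 2002; done January 9, 2002 — timely.
(3) due by January 24, 2002 + 64 days = March 29, 2002; done March 26, 2002 — timely.
(4) the permitted window runs from March 26, 2002 + 20 = April 15, 2002 to March 26, 2002 + 57 = May 22, 2002; done April 16, 2002, which is between those dates.
(5) permitted from April 16, 2002 + 14 days = April 30, 2002 onward; done May 19, 2002, after the minimum wait.
(6) due by May 19, 2002 + 56 days = July 14, 2002; May 20, 2002 is within that limit.

Yes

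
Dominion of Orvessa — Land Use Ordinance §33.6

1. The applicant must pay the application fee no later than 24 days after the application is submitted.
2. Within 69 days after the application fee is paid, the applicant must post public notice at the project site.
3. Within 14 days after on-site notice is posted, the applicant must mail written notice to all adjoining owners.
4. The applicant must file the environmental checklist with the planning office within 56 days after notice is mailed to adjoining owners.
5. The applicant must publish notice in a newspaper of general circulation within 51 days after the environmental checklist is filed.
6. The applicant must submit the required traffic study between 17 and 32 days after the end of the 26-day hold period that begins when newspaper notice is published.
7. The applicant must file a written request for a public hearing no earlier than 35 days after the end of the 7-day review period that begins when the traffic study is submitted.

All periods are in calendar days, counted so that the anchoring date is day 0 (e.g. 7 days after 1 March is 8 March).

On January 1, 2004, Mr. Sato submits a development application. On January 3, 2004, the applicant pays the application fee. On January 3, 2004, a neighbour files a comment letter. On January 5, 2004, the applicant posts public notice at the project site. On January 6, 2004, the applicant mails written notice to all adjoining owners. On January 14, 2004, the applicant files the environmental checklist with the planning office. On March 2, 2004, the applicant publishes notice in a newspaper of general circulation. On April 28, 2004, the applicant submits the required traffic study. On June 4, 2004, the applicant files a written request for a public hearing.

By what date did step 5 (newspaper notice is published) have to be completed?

March 5, 2004

Step 5 runs from January 14, 2004, when the environmental checklist is filed. 51 days after January 14, 2004 is March 5, 2004.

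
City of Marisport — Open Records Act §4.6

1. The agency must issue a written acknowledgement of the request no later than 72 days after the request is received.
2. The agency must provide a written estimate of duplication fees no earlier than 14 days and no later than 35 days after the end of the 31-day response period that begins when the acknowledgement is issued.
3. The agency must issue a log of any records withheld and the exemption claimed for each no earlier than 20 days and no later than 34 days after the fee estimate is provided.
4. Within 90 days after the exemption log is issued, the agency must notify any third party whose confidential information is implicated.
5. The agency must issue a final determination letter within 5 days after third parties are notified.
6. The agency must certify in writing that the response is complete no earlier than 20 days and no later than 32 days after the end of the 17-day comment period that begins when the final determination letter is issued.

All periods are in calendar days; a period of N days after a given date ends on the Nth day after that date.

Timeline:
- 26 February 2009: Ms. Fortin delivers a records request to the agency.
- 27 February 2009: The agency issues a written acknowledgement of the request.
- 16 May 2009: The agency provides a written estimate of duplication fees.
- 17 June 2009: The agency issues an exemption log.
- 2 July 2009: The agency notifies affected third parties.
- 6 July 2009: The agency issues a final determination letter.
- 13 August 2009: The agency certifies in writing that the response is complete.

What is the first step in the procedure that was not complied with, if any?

(1) due by 26 February 2009 + 72 days = 9 May 2009; done 27 February 2009 — timely.
(2) the permitted window runs from 30 March 2009 + 14 = 13 April 2009 to 30 March 2009 + 35 = 4 May 2009; done 16 May 2009 — 12 days after the window closed.
That is the first point of non-compliance.

Step 2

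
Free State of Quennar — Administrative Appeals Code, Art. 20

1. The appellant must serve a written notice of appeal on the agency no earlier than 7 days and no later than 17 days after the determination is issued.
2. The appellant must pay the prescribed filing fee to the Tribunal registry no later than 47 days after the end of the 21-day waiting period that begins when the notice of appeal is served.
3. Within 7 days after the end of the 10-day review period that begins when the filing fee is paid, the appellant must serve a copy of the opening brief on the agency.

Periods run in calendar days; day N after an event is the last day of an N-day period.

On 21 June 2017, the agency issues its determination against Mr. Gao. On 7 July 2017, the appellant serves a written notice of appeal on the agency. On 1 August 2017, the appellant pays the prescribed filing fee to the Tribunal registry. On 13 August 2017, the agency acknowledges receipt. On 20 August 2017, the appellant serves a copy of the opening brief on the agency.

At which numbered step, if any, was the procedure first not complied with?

Step 3

(1) the permitted window runs from 21 June 2017 + 7 = 28 June 2017 to 21 June 2017 + 17 = 8 July 2017; done 7 July 2017 — within the window.
(2) due by 28 July 2017 + 47 days = 13 September 2017; 1 August 2017 is within that limit.
(3) due by 11 August 2017 + 7 days = 18 August 2017; not done until 20 August 2017, 2 days after the deadline.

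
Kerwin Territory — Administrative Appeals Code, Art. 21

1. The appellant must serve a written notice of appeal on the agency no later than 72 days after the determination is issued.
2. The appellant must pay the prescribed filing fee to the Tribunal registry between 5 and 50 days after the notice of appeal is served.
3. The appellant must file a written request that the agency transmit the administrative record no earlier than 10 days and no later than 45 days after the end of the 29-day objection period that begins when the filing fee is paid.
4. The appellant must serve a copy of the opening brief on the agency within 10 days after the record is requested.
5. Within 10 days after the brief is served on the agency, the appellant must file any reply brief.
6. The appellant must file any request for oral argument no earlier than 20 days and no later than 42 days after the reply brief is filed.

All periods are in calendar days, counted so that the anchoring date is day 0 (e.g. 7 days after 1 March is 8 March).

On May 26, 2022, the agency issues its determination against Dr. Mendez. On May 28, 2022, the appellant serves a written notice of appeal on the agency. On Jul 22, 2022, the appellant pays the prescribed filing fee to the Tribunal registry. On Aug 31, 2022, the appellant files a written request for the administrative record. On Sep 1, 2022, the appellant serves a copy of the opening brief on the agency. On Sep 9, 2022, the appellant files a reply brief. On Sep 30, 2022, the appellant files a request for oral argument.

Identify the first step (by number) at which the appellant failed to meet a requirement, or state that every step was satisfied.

Step 1 — counting 72 days from May 26, 2022 (when the determination is issued) gives a deadline of Aug 6, 2022; May 28, 2022 is within that limit.
Step 2 — 5 and 50 days from May 28, 2022 (when the notice of appeal is served) are Jun 2, 2022 and Jul 17, 2022 respectively; Jul 22, 2022 is 5 days past the end of the window.

Step 2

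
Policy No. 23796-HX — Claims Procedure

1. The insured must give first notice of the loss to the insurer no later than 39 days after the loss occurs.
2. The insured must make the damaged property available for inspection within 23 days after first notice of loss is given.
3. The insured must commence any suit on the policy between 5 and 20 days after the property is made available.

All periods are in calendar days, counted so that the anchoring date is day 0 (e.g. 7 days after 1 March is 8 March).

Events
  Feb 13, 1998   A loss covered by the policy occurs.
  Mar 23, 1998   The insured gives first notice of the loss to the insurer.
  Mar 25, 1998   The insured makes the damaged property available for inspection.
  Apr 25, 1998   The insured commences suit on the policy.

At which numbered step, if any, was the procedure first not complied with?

Step 3

Step 1: 39 days after Feb 13, 1998 (when the loss occurs) is Mar 24, 1998; Mar 23, 1998 is within that limit.
Step 2: 23 days after Mar 23, 1998 (when first notice of loss is given) is Apr 15, 1998; completed Mar 25, 1998, before the deadline.
Step 3: the window is 5–20 days after Mar 25, 1998 (when the property is made available), so Mar 30, 1998 through Apr 14, 1998; Apr 25, 1998 is 11 days past the end of the window.
That is the first point of non-compliance.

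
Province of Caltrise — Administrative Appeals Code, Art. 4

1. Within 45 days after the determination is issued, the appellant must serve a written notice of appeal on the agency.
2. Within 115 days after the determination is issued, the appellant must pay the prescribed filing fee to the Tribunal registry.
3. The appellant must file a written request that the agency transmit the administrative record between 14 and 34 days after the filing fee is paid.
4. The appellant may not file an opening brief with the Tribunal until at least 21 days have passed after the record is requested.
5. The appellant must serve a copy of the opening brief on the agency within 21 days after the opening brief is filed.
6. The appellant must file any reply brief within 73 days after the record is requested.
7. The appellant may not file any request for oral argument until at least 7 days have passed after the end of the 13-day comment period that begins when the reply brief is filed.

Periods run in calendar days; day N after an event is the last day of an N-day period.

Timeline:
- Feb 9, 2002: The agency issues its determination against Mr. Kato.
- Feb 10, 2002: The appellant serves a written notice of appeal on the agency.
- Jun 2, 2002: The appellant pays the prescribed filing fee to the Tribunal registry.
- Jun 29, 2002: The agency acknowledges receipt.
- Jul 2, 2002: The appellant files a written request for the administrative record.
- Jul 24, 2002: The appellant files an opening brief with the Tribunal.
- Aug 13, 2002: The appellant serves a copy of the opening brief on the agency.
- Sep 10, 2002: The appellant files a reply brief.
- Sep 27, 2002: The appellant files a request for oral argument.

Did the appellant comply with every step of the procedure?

No

Step 1: 45 days after Feb 9, 2002 (when the determination is issued) is Mar 26, 2002; completed Feb 10, 2002, before the deadline.
Step 2: 115 days after Feb 9, 2002 (when the determination is issued) is Jun 4, 2002; done Jun 2, 2002 — timely.
Step 3: the window is 14–34 days after Jun 2, 2002 (when the filing fee is paid), so Jun 16, 2002 through Jul 6, 2002; done Jul 2, 2002 — within the window.
Step 4: the earliest permitted date is 21 days after Jul 2, 2002 (when the record is requested), i.e. Jul 23, 2002; Jul 24, 2002 is on or after that date.
Step 5: 21 days after Jul 24, 2002 (when the opening brief is filed) is Aug 14, 2002; done Aug 13, 2002 — timely.
Step 6: 73 days after Jul 2, 2002 (when the record is requested) is Sep 13, 2002; done Sep 10, 2002 — timely.
Step 7: the earliest permitted date is 7 days after Sep 23, 2002 (end of the 13-day comment period, which began when the reply brief is filed on Sep 10, 2002), i.e. Sep 30, 2002; done Sep 27, 2002 — 3 days too early.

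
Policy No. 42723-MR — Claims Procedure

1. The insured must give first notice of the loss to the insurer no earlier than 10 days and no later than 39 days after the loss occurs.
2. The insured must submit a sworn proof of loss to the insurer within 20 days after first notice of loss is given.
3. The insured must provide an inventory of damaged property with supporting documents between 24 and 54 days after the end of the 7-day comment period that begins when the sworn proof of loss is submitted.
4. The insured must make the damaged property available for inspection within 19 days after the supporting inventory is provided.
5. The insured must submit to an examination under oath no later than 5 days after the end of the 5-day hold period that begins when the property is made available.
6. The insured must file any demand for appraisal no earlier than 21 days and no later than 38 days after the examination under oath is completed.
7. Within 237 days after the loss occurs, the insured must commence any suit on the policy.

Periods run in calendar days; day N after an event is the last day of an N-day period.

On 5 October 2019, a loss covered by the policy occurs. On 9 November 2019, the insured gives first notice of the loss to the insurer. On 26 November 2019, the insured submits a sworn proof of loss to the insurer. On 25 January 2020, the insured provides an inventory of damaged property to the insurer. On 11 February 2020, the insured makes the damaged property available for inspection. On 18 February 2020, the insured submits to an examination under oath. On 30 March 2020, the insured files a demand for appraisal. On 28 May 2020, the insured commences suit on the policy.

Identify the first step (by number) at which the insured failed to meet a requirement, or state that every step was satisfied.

Step 6

Step 1 — 10 and 39 days from 5 October 2019 (when the loss occurs) are 15 October 2019 and 13 November 2019 respectively; 9 November 2019 falls inside that range.
Step 2 — counting 20 days from 9 November 2019 (when first notice of loss is given) gives a deadline of 29 November 2019; done 26 November 2019 — timely.
Step 3 — 24 and 54 days from 3 December 2019 (end of the 7-day comment period, which began when the sworn proof of loss is submitted on 26 November 2019) are 27 December 2019 and 26 January 2020 respectively; done 25 January 2020 — within the window.
Step 4 — counting 19 days from 25 January 2020 (when the supporting inventory is provided) gives a deadline of 13 February 2020; done 11 February 2020 — timely.
Step 5 — counting 5 days from 16 February 2020 (end of the 5-day hold period, which began when the property is made available on 11 February 2020) gives a deadline of 21 February 2020; done 18 February 2020 — timely.
Step 6 — 21 and 38 days from 18 February 2020 (when the examination under oath is completed) are 10 March 2020 and 27 March 2020 respectively; 30 March 2020 is 3 days past the end of the window.
No need to go further; step 6 was not satisfied.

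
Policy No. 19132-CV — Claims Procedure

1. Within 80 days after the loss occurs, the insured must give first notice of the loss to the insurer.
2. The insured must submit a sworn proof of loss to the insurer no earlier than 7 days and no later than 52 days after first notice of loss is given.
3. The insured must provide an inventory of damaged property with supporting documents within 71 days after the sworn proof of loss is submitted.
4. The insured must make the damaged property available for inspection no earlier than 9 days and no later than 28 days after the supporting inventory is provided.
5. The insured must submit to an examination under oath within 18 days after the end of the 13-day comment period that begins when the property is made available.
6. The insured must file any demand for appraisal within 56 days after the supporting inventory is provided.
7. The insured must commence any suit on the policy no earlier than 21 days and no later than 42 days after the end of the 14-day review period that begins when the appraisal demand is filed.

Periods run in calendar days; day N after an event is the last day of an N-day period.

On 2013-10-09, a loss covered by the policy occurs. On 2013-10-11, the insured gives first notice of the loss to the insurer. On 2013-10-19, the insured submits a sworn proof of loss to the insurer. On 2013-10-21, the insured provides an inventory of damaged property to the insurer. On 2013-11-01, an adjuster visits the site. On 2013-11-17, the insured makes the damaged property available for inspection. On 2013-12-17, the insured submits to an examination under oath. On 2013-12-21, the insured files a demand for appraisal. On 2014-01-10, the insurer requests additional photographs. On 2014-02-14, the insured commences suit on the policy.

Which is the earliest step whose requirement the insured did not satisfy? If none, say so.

Step 1 — counting 80 days from 2013-10-09 (when the loss occurs) gives a deadline of 2013-12-28; 2013-10-11 is within that limit.
Step 2 — 7 and 52 days from 2013-10-11 (when first notice of loss is given) are 2013-10-18 and 2013-12-02 respectively; 2013-10-19 falls inside that range.
Step 3 — counting 71 days from 2013-10-19 (when the sworn proof of loss is submitted) gives a deadline of 2013-12-29; done 2013-10-21 — timely.
Step 4 — 9 and 28 days from 2013-10-21 (when the supporting inventory is provided) are 2013-10-30 and 2013-11-18 respectively; done 2013-11-17 — within the window.
Step 5 — counting 18 days from 2013-11-30 (end of the 13-day comment period, which began when the property is made available on 2013-11-17) gives a deadline of 2013-12-18; completed 2013-12-17, before the deadline.
Step 6 — counting 56 days from 2013-10-21 (when the supporting inventory is provided) gives a deadline of 2013-12-16; 2013-12-21 misses that deadline by 5 days.

Step 6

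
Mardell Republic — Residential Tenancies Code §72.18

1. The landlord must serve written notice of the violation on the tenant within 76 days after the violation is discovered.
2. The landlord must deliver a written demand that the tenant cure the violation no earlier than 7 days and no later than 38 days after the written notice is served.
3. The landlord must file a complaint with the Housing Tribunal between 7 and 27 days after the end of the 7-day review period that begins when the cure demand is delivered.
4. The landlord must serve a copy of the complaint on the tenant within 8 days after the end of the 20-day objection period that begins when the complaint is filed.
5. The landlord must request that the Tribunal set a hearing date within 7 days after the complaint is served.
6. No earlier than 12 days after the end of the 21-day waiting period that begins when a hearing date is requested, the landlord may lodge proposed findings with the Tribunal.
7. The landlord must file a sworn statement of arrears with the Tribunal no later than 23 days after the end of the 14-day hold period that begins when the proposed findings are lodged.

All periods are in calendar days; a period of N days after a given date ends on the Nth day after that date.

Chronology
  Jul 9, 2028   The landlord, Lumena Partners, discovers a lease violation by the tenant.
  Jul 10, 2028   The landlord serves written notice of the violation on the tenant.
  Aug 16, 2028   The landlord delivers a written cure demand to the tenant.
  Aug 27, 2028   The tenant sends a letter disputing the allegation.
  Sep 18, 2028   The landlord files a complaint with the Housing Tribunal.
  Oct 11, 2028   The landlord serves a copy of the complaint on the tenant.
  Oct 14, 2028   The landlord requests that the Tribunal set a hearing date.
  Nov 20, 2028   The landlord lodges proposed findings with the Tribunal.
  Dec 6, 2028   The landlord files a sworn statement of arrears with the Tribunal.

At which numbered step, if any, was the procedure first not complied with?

None — every step was satisfied

(1) due by Jul 9, 2028 + 76 days = Sep 23, 2028; Jul 10, 2028 is within that limit.
(2) the permitted window runs from Jul 10, 2028 + 7 = Jul 17, 2028 to Jul 10, 2028 + 38 = Aug 17, 2028; done Aug 16, 2028, which is between those dates.
(3) the permitted window runs from Aug 23, 2028 + 7 = Aug 30, 2028 to Aug 23, 2028 + 27 = Sep 19, 2028; done Sep 18, 2028 — within the window.
(4) due by Oct 8, 2028 + 8 days = Oct 16, 2028; Oct 11, 2028 is within that limit.
(5) due by Oct 11, 2028 + 7 days = Oct 18, 2028; completed Oct 14, 2028, before the deadline.
(6) permitted from Nov 4, 2028 + 12 days = Nov 16, 2028 onward; Nov 20, 2028 is on or after that date.
(7) due by Dec 4, 2028 + 23 days = Dec 27, 2028; Dec 6, 2028 is within that limit.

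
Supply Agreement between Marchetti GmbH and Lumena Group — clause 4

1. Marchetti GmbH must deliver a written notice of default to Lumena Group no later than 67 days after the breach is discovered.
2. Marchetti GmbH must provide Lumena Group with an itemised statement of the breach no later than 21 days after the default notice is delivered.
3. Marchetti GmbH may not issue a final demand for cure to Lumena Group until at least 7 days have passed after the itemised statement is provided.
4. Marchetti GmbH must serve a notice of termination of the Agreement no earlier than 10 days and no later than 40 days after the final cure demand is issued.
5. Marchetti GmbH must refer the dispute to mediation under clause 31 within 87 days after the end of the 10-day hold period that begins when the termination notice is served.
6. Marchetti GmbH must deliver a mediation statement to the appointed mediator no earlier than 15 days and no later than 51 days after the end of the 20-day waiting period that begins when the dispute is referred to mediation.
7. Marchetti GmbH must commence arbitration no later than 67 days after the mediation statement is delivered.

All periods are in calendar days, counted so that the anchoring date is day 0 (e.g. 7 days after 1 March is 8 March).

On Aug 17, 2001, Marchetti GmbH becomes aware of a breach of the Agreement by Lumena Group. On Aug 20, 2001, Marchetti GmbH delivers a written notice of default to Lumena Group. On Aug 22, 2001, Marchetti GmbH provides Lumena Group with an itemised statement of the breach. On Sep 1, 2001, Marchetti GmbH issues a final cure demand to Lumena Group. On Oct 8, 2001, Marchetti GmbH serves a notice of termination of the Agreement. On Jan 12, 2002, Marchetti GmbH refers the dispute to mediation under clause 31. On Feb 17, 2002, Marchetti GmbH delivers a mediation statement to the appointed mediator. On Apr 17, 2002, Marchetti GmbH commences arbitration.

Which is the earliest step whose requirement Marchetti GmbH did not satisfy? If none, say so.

(1) due by Aug 17, 2001 + 67 days = Oct 23, 2001; completed Aug 20, 2001, before the deadline.
(2) due by Aug 20, 2001 + 21 days = Sep 10, 2001; Aug 22, 2001 is within that limit.
(3) permitted from Aug 22, 2001 + 7 days = Aug 29, 2001 onward; Sep 1, 2001 is on or after that date.
(4) the permitted window runs from Sep 1, 2001 + 10 = Sep 11, 2001 to Sep 1, 2001 + 40 = Oct 11, 2001; done Oct 8, 2001, which is between those dates.
(5) due by Oct 18, 2001 + 87 days = Jan 13, 2002; completed Jan 12, 2002, before the deadline.
(6) the permitted window runs from Feb 1, 2002 + 15 = Feb 16, 2002 to Feb 1, 2002 + 51 = Mar 24, 2002; done Feb 17, 2002, which is between those dates.
(7) due by Feb 17, 2002 + 67 days = Apr 25, 2002; done Apr 17, 2002 — timely.

None — every step was satisfied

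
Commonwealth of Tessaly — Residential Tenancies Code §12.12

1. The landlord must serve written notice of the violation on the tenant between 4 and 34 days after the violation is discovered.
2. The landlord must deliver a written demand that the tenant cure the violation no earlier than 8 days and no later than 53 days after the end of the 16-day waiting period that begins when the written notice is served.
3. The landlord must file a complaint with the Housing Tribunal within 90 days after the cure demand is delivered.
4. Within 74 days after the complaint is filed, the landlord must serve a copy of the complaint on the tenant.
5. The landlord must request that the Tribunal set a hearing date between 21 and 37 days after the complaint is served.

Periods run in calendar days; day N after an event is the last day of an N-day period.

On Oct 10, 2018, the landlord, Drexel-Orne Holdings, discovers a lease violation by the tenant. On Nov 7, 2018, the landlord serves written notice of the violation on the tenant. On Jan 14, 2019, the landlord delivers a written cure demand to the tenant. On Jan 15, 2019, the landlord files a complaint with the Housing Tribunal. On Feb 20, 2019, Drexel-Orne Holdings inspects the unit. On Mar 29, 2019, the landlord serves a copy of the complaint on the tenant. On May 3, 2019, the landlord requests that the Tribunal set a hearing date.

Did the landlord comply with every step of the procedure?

(1) the permitted window runs from Oct 10, 2018 + 4 = Oct 14, 2018 to Oct 10, 2018 + 34 = Nov 13, 2018; Nov 7, 2018 falls inside that range.
(2) the permitted window runs from Nov 23, 2018 + 8 = Dec 1, 2018 to Nov 23, 2018 + 53 = Jan 15, 2019; done Jan 14, 2019 — within the window.
(3) due by Jan 14, 2019 + 90 days = Apr 14, 2019; completed Jan 15, 2019, before the deadline.
(4) due by Jan 15, 2019 + 74 days = Mar 30, 2019; done Mar 29, 2019 — timely.
(5) the permitted window runs from Mar 29, 2019 + 21 = Apr 19, 2019 to Mar 29, 2019 + 37 = May 5, 2019; done May 3, 2019, which is between those dates.

Yes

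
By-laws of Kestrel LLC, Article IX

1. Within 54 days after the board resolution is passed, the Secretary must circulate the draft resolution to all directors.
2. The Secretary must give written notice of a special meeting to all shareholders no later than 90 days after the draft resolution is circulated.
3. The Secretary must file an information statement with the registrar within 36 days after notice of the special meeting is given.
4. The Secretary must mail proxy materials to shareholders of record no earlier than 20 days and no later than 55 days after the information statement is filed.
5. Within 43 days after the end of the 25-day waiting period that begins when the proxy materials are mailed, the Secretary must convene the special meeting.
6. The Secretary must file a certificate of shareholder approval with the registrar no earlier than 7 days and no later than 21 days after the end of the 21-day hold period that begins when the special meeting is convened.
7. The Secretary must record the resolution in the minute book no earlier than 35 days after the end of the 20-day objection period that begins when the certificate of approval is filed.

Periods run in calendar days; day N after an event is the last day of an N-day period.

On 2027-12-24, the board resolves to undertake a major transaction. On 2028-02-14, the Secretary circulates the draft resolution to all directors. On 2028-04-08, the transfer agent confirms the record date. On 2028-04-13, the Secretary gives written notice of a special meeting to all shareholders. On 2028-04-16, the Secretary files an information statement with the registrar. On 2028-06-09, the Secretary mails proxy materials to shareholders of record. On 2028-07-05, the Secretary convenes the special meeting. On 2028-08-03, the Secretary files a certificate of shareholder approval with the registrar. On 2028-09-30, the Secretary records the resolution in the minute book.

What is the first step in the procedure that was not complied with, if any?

(1) due by 2027-12-24 + 54 days = 2028-02-16; done 2028-02-14 — timely.
(2) due by 2028-02-14 + 90 days = 2028-05-14; 2028-04-13 is within that limit.
(3) due by 2028-04-13 + 36 days = 2028-05-19; 2028-04-16 is within that limit.
(4) the permitted window runs from 2028-04-16 + 20 = 2028-05-06 to 2028-04-16 + 55 = 2028-06-10; done 2028-06-09 — within the window.
(5) due by 2028-07-04 + 43 days = 2028-08-16; 2028-07-05 is within that limit.
(6) the permitted window runs from 2028-07-26 + 7 = 2028-08-02 to 2028-07-26 + 21 = 2028-08-16; done 2028-08-03, which is between those dates.
(7) permitted from 2028-08-23 + 35 days = 2028-09-27 onward; done 2028-09-30, after the minimum wait.

None — every step was satisfied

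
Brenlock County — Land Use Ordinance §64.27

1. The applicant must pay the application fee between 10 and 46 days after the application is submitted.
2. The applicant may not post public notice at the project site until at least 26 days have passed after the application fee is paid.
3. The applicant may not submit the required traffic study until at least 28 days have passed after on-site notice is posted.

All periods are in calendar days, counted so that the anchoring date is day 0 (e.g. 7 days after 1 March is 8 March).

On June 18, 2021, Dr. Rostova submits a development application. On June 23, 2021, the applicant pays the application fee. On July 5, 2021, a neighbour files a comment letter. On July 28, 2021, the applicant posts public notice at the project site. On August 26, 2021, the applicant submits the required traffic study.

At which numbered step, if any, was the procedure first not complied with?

Step 1

Step 1 — 10 and 46 days from June 18, 2021 (when the application is submitted) are June 28, 2021 and August 3, 2021 respectively; done June 23, 2021 — 5 days before the window opened.
Later steps need not be reached.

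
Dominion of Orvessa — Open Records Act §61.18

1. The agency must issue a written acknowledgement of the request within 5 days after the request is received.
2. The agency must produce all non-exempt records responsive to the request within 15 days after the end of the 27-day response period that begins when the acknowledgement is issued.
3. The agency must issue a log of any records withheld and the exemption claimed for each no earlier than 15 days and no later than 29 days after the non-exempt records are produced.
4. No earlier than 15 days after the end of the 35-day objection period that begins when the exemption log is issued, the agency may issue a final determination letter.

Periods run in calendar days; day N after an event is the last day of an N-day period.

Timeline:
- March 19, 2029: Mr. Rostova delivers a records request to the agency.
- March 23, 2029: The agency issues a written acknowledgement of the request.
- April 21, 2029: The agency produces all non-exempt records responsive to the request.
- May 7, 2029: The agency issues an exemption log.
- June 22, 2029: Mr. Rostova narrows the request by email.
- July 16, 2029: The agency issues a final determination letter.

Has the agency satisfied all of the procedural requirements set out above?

Yes

Step 1 — counting 5 days from March 19, 2029 (when the request is received) gives a deadline of March 24, 2029; done March 23, 2029 — timely.
Step 2 — counting 15 days from April 19, 2029 (end of the 27-day response period, which began when the acknowledgement is issued on March 23, 2029) gives a deadline of May 4, 2029; April 21, 2029 is within that limit.
Step 3 — 15 and 29 days from April 21, 2029 (when the non-exempt records are produced) are May 6, 2029 and May 20, 2029 respectively; May 7, 2029 falls inside that range.
Step 4 — must wait 15 days from June 11, 2029 (end of the 35-day objection period, which began when the exemption log is issued on May 7, 2029), so not before June 26, 2029; done July 16, 2029, after the minimum wait.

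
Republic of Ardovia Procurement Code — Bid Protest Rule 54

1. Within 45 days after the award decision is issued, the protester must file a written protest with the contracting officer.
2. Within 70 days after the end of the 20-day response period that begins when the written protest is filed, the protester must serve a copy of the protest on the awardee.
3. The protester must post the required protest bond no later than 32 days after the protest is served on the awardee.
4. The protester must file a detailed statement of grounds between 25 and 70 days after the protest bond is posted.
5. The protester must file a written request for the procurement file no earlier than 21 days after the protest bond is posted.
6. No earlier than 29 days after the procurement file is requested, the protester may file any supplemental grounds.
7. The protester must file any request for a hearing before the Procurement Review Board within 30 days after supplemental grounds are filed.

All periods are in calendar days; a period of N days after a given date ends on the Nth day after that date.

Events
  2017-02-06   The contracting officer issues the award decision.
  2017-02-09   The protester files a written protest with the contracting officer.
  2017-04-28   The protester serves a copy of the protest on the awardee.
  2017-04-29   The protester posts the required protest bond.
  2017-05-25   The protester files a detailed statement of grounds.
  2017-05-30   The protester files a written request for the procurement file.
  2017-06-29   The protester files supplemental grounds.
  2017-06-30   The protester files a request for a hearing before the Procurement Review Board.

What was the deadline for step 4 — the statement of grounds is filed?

Step 4 runs from 2017-04-29, when the protest bond is posted. The window is 25–70 days after 2017-04-29; it closes on 2017-07-08.

2017-07-08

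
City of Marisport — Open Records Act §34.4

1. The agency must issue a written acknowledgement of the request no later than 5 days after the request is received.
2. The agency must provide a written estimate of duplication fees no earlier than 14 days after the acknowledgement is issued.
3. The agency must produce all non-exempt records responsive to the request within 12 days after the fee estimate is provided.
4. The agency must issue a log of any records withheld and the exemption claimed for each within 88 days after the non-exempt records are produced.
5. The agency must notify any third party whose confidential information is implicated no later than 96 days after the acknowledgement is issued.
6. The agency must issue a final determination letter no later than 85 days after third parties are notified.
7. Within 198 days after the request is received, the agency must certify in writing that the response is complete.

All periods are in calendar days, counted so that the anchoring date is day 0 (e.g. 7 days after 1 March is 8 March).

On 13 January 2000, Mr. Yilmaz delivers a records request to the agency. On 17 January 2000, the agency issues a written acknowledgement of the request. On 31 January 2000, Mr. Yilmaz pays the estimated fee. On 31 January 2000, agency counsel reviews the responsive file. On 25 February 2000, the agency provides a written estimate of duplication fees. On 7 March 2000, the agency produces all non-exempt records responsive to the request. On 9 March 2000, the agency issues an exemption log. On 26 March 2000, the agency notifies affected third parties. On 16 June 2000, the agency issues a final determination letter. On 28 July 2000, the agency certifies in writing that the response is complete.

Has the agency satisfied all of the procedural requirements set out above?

Yes

Step 1 — counting 5 days from 13 January 2000 (when the request is received) gives a deadline of 18 January 2000; completed 17 January 2000, before the deadline.
Step 2 — must wait 14 days from 17 January 2000 (when the acknowledgement is issued), so not before 31 January 2000; 25 February 2000 is on or after that date.
Step 3 — counting 12 days from 25 February 2000 (when the fee estimate is provided) gives a deadline of 8 March 2000; completed 7 March 2000, before the deadline.
Step 4 — counting 88 days from 7 March 2000 (when the non-exempt records are produced) gives a deadline of 3 June 2000; completed 9 March 2000, before the deadline.
Step 5 — counting 96 days from 17 January 2000 (when the acknowledgement is issued) gives a deadline of 22 April 2000; completed 26 March 2000, before the deadline.
Step 6 — counting 85 days from 26 March 2000 (when third parties are notified) gives a deadline of 19 June 2000; 16 June 2000 is within that limit.
Step 7 — counting 198 days from 13 January 2000 (when the request is received) gives a deadline of 29 July 2000; 28 July 2000 is within that limit.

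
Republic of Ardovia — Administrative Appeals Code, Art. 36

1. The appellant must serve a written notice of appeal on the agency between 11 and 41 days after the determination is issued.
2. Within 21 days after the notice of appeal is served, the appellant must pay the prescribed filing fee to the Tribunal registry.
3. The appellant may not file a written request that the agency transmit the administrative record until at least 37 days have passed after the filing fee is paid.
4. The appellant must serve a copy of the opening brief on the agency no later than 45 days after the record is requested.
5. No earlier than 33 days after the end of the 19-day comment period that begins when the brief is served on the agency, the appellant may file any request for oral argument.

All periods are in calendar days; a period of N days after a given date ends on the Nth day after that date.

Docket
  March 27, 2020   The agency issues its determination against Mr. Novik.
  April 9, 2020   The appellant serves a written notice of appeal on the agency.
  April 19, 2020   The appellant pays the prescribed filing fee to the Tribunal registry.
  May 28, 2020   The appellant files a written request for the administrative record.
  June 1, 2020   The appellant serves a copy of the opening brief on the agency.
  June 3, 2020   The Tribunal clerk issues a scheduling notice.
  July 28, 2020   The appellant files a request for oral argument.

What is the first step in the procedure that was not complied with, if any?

None — every step was satisfied

(1) the permitted window runs from March 27, 2020 + 11 = April 7, 2020 to March 27, 2020 + 41 = May 7, 2020; April 9, 2020 falls inside that range.
(2) due by April 9, 2020 + 21 days = April 30, 2020; done April 19, 2020 — timely.
(3) permitted from April 19, 2020 + 37 days = May 26, 2020 onward; done May 28, 2020, after the minimum wait.
(4) due by May 28, 2020 + 45 days = July 12, 2020; completed June 1, 2020, before the deadline.
(5) permitted from June 20, 2020 + 33 days = July 23, 2020 onward; July 28, 2020 is on or after that date.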